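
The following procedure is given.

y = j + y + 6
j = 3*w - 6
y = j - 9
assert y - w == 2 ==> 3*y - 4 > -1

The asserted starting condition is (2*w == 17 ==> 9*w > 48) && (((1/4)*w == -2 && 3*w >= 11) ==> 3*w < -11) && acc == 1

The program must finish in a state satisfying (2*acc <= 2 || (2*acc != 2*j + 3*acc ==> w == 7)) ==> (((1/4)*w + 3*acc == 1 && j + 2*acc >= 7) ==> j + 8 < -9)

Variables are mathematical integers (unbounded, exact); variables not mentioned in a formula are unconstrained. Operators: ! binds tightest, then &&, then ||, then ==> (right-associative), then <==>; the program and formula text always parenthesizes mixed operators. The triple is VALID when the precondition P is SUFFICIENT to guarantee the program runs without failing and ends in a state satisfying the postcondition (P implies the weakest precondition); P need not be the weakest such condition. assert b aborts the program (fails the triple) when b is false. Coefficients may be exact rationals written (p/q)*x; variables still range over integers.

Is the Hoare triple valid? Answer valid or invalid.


Working backward. After the program, the postcondition (2*acc <= 2 || (2*acc != 2*j + 3*acc ==> w == 7)) ==> (((1/4)*w + 3*acc == 1 && j + 2*acc >= 7) ==> j + 8 < -9) must hold; in canonical form it is (2*acc <= 2 || (acc + 2*j != 0 ==> w == 7)) ==> ((3*acc + (1/4)*w == 1 && 2*acc + j >= 7) ==> j < -17).
Before assert y - w == 2 ==> 3*y - 4 > -1: (y == w + 2 ==> 3*y > 3) && ((2*acc <= 2 || (acc + 2*j != 0 ==> w == 7)) ==> ((3*acc + (1/4)*w == 1 && 2*acc + j >= 7) ==> j < -17))
Before y := j - 9: (j == w + 11 ==> 3*j > 30) && ((2*acc <= 2 || (acc + 2*j != 0 ==> w == 7)) ==> ((3*acc + (1/4)*w == 1 && 2*acc + j >= 7) ==> j < -17))
Before j := 3*w - 6: (2*w == 17 ==> 9*w > 48) && ((2*acc <= 2 || (acc + 6*w != 12 ==> w == 7)) ==> ((3*acc + (1/4)*w == 1 && 2*acc + 3*w >= 13) ==> 3*w < -11))
Before y := j + y + 6: (2*w == 17 ==> 9*w > 48) && ((2*acc <= 2 || (acc + 6*w != 12 ==> w == 7)) ==> ((3*acc + (1/4)*w == 1 && 2*acc + 3*w >= 13) ==> 3*w < -11))
The weakest precondition is (2*w == 17 ==> 9*w > 48) && ((2*acc <= 2 || (acc + 6*w != 12 ==> w == 7)) ==> ((3*acc + (1/4)*w == 1 && 2*acc + 3*w >= 13) ==> 3*w < -11)).
Check whether (2*w == 17 ==> 9*w > 48) && (((1/4)*w == -2 && 3*w >= 11) ==> 3*w < -11) && acc == 1 implies it.
Every state satisfying the precondition satisfies the weakest precondition: the implication holds.
Answer: valid


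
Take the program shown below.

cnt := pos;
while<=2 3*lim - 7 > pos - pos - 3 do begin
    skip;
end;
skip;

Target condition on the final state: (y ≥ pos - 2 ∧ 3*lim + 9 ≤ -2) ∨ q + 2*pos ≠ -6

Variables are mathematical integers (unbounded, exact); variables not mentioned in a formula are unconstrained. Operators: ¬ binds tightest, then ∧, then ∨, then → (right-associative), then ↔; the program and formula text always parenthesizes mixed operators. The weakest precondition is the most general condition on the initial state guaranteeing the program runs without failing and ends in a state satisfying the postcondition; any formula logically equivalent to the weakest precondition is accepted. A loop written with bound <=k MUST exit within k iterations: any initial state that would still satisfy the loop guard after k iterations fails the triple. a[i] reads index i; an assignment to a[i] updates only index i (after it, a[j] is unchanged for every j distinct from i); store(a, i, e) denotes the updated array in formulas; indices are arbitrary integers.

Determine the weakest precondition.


Working backward. After the program, the postcondition (y ≥ pos - 2 ∧ 3*lim + 9 ≤ -2) ∨ q + 2*pos ≠ -6 must hold; in canonical form it is (y ≥ pos - 2 ∧ 3*lim ≤ -11) ∨ 2*pos + q ≠ -6.
Before skip: (y ≥ pos - 2 ∧ 3*lim ≤ -11) ∨ 2*pos + q ≠ -6
Before the loop (bound <=2), unroll the exhaustion recursion (WP_0 = exit-now case; WP_j = one more guarded iteration, up to j = 2):
  WP_0: (¬(3*lim > 4)) ∧ ((y ≥ pos - 2 ∧ 3*lim ≤ -11) ∨ 2*pos + q ≠ -6)
  WP_1: (3*lim > 4 → ((¬(3*lim > 4)) ∧ ((y ≥ pos - 2 ∧ 3*lim ≤ -11) ∨ 2*pos + q ≠ -6))) ∧ ((¬(3*lim > 4)) → ((y ≥ pos - 2 ∧ 3*lim ≤ -11) ∨ 2*pos + q ≠ -6))
  WP_2: (3*lim > 4 → ((3*lim > 4 → ((¬(3*lim > 4)) ∧ ((y ≥ pos - 2 ∧ 3*lim ≤ -11) ∨ 2*pos + q ≠ -6))) ∧ ((¬(3*lim > 4)) → ((y ≥ pos - 2 ∧ 3*lim ≤ -11) ∨ 2*pos + q ≠ -6)))) ∧ ((¬(3*lim > 4)) → ((y ≥ pos - 2 ∧ 3*lim ≤ -11) ∨ 2*pos + q ≠ -6))
So before the loop: (3*lim > 4 → ((3*lim > 4 → ((¬(3*lim > 4)) ∧ ((y ≥ pos - 2 ∧ 3*lim ≤ -11) ∨ 2*pos + q ≠ -6))) ∧ ((¬(3*lim > 4)) → ((y ≥ pos - 2 ∧ 3*lim ≤ -11) ∨ 2*pos + q ≠ -6)))) ∧ ((¬(3*lim > 4)) → ((y ≥ pos - 2 ∧ 3*lim ≤ -11) ∨ 2*pos + q ≠ -6))
Before cnt := pos: (3*lim > 4 → ((3*lim > 4 → ((¬(3*lim > 4)) ∧ ((y ≥ pos - 2 ∧ 3*lim ≤ -11) ∨ 2*pos + q ≠ -6))) ∧ ((¬(3*lim > 4)) → ((y ≥ pos - 2 ∧ 3*lim ≤ -11) ∨ 2*pos + q ≠ -6)))) ∧ ((¬(3*lim > 4)) → ((y ≥ pos - 2 ∧ 3*lim ≤ -11) ∨ 2*pos + q ≠ -6))
Answer: WP = (3*lim > 4 → ((3*lim > 4 → ((¬(3*lim > 4)) ∧ ((y ≥ pos - 2 ∧ 3*lim ≤ -11) ∨ 2*pos + q ≠ -6))) ∧ ((¬(3*lim > 4)) → ((y ≥ pos - 2 ∧ 3*lim ≤ -11) ∨ 2*pos + q ≠ -6)))) ∧ ((¬(3*lim > 4)) → ((y ≥ pos - 2 ∧ 3*lim ≤ -11) ∨ 2*pos + q ≠ -6))


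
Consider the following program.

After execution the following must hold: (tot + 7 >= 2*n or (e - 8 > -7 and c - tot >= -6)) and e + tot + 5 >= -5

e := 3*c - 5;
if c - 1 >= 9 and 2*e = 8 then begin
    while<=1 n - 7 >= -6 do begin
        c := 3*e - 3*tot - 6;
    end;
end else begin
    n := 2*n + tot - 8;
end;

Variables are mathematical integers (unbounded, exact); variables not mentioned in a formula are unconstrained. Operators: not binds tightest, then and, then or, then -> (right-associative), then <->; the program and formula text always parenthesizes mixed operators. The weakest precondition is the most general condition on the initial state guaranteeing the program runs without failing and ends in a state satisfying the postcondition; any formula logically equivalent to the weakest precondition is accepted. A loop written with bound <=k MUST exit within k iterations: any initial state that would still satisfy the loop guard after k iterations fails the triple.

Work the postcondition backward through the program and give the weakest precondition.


Working backward. After the program, the postcondition (tot + 7 >= 2*n or (e - 8 > -7 and c - tot >= -6)) and e + tot + 5 >= -5 must hold; in canonical form it is (tot >= 2*n - 7 or (e > 1 and c >= tot - 6)) and e + tot >= -10.
Then branch requires (n >= 1 -> ((not (n >= 1)) and (tot >= 2*n - 7 or (e > 1 and 3*e >= 4*tot)) and e + tot >= -10)) and ((not (n >= 1)) -> ((tot >= 2*n - 7 or (e > 1 and c >= tot - 6)) and e + tot >= -10)); else branch requires (4*n + tot <= 23 or (e > 1 and c >= tot - 6)) and e + tot >= -10.
Before the if: ((c >= 10 and 2*e = 8) -> ((n >= 1 -> ((not (n >= 1)) and (tot >= 2*n - 7 or (e > 1 and 3*e >= 4*tot)) and e + tot >= -10)) and ((not (n >= 1)) -> ((tot >= 2*n - 7 or (e > 1 and c >= tot - 6)) and e + tot >= -10)))) and ((not (c >= 10 and 2*e = 8)) -> ((4*n + tot <= 23 or (e > 1 and c >= tot - 6)) and e + tot >= -10))
Before e := 3*c - 5: ((c >= 10 and 6*c = 18) -> ((n >= 1 -> ((not (n >= 1)) and (tot >= 2*n - 7 or (3*c > 6 and 9*c >= 4*tot + 15)) and 3*c + tot >= -5)) and ((not (n >= 1)) -> ((tot >= 2*n - 7 or (3*c > 6 and c >= tot - 6)) and 3*c + tot >= -5)))) and ((not (c >= 10 and 6*c = 18)) -> ((4*n + tot <= 23 or (3*c > 6 and c >= tot - 6)) and 3*c + tot >= -5))
Answer: WP = ((c >= 10 and 6*c = 18) -> ((n >= 1 -> ((not (n >= 1)) and (tot >= 2*n - 7 or (3*c > 6 and 9*c >= 4*tot + 15)) and 3*c + tot >= -5)) and ((not (n >= 1)) -> ((tot >= 2*n - 7 or (3*c > 6 and c >= tot - 6)) and 3*c + tot >= -5)))) and ((not (c >= 10 and 6*c = 18)) -> ((4*n + tot <= 23 or (3*c > 6 and c >= tot - 6)) and 3*c + tot >= -5))


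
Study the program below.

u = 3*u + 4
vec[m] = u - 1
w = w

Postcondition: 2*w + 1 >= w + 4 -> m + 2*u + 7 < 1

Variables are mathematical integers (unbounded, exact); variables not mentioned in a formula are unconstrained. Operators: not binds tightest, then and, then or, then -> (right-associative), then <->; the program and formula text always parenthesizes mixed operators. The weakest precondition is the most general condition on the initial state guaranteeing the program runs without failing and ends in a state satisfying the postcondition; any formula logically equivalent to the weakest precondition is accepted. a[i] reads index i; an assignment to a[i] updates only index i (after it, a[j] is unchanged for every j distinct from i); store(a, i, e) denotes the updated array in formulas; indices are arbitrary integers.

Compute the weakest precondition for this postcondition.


Working backward. After the program, the postcondition 2*w + 1 >= w + 4 -> m + 2*u + 7 < 1 must hold; in canonical form it is w >= 3 -> m + 2*u < -6.
Before w := w: w >= 3 -> m + 2*u < -6
Before vec[m] := u - 1: w >= 3 -> m + 2*u < -6
Before u := 3*u + 4: w >= 3 -> m + 6*u < -14
Answer: WP = w >= 3 -> m + 6*u < -14


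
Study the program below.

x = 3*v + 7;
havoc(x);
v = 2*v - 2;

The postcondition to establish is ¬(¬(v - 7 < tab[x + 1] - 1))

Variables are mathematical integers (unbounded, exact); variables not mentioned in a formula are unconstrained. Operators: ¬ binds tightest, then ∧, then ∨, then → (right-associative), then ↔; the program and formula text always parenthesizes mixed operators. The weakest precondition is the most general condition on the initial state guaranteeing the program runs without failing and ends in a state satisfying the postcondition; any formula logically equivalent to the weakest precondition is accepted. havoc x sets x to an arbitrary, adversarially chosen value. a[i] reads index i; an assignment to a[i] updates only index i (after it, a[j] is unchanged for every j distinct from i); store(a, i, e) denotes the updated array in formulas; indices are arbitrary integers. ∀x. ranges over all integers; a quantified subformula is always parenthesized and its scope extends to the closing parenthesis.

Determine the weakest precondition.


Working backward. After the program, the postcondition ¬(¬(v - 7 < tab[x + 1] - 1)) must hold; in canonical form it is v < tab[x + 1] + 6.
Before v := 2*v - 2: 2*v < tab[x + 1] + 8
Before havoc x: ∀x_1. 2*v < tab[x_1 + 1] + 8
Before x := 3*v + 7: ∀x_1. 2*v < tab[x_1 + 1] + 8
Answer: WP = ∀x_1. 2*v < tab[x_1 + 1] + 8


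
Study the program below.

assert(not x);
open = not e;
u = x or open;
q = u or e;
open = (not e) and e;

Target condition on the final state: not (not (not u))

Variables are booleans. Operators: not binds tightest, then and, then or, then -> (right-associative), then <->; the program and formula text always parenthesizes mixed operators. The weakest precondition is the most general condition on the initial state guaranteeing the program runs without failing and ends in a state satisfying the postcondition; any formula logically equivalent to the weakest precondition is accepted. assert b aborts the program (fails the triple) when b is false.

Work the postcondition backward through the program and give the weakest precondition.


Working backward. After the program, the postcondition not (not (not u)) must hold; in canonical form it is not u.
Before open := (not e) and e: not u
Before q := u or e: not u
Before u := x or open: not (x or open)
Before open := not e: not (x or (not e))
Before assert not x: (not x) and (not (x or (not e)))
Answer: WP = (not x) and (not (x or (not e)))


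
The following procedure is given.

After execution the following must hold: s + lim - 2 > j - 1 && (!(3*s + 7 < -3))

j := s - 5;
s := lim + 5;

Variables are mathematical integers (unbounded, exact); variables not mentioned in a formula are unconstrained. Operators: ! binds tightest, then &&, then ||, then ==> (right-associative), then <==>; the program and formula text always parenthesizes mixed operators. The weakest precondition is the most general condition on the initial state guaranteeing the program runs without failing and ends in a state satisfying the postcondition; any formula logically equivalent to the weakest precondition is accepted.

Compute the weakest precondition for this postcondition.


Working backward. After the program, the postcondition s + lim - 2 > j - 1 && (!(3*s + 7 < -3)) must hold; in canonical form it is lim + s > j + 1 && (!(3*s < -10)).
Before s := lim + 5: 2*lim > j - 4 && (!(3*lim < -25))
Before j := s - 5: 2*lim > s - 9 && (!(3*lim < -25))
Answer: WP = 2*lim > s - 9 && (!(3*lim < -25))


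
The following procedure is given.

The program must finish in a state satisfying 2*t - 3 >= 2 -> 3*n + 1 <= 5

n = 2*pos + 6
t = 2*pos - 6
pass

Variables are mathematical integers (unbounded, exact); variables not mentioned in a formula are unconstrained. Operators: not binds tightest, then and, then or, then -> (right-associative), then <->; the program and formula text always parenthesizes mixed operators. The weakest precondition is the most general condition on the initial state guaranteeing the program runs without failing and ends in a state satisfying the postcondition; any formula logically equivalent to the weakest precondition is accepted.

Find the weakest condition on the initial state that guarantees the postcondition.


Working backward. After the program, the postcondition 2*t - 3 >= 2 -> 3*n + 1 <= 5 must hold; in canonical form it is 2*t >= 5 -> 3*n <= 4.
Before skip: 2*t >= 5 -> 3*n <= 4
Before t := 2*pos - 6: 4*pos >= 17 -> 3*n <= 4
Before n := 2*pos + 6: 4*pos >= 17 -> 6*pos <= -14
Answer: WP = 4*pos >= 17 -> 6*pos <= -14


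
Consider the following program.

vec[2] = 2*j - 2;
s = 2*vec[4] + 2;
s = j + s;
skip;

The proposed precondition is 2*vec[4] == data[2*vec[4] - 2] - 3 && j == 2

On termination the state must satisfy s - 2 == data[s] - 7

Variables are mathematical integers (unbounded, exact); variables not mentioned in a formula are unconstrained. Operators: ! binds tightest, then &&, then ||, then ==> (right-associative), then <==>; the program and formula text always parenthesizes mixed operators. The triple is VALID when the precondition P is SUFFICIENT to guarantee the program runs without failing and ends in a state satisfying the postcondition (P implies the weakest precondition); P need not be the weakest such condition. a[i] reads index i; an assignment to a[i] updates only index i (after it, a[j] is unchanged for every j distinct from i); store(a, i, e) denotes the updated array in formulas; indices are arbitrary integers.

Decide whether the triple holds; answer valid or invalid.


Working backward. After the program, the postcondition s - 2 == data[s] - 7 must hold; in canonical form it is s == data[s] - 5.
Before skip: s == data[s] - 5
Before s := j + s: j + s == data[j + s] - 5
Before s := 2*vec[4] + 2: 2*vec[4] + j == data[2*vec[4] + j + 2] - 7
Before vec[2] := 2*j - 2: 2*vec[4] + j == data[2*vec[4] + j + 2] - 7
The weakest precondition is 2*vec[4] + j == data[2*vec[4] + j + 2] - 7.
Check whether 2*vec[4] == data[2*vec[4] - 2] - 3 && j == 2 implies it.
Countermodel: at the initial state data = {[-2] = 3, [4] = 10, elsewhere 10}, j = 2, vec = {[-2] = 0, [4] = 0, elsewhere 0}, the precondition holds but the weakest precondition fails.
Answer: invalid


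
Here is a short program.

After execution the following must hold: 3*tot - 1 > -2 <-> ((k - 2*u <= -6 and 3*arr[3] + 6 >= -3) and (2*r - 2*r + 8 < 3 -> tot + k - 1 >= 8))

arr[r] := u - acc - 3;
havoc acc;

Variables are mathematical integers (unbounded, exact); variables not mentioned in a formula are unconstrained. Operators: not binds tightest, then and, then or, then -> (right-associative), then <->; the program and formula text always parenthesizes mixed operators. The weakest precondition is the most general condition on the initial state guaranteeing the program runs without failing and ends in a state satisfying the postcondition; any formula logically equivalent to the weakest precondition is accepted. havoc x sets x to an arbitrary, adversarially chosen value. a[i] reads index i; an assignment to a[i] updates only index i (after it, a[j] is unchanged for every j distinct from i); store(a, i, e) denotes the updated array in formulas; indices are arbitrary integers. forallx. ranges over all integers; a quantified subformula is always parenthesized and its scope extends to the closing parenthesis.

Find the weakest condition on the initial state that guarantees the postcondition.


Working backward. After the program, the postcondition 3*tot - 1 > -2 <-> ((k - 2*u <= -6 and 3*arr[3] + 6 >= -3) and (2*r - 2*r + 8 < 3 -> tot + k - 1 >= 8)) must hold; in canonical form it is 3*tot > -1 <-> (k <= 2*u - 6 and 3*arr[3] >= -9).
Before havoc acc: 3*tot > -1 <-> (k <= 2*u - 6 and 3*arr[3] >= -9)
Before arr[r] := u - acc - 3: 3*tot > -1 <-> (k <= 2*u - 6 and 3*store(arr, r, -acc + u - 3)[3] >= -9)
Answer: WP = 3*tot > -1 <-> (k <= 2*u - 6 and 3*store(arr, r, -acc + u - 3)[3] >= -9)


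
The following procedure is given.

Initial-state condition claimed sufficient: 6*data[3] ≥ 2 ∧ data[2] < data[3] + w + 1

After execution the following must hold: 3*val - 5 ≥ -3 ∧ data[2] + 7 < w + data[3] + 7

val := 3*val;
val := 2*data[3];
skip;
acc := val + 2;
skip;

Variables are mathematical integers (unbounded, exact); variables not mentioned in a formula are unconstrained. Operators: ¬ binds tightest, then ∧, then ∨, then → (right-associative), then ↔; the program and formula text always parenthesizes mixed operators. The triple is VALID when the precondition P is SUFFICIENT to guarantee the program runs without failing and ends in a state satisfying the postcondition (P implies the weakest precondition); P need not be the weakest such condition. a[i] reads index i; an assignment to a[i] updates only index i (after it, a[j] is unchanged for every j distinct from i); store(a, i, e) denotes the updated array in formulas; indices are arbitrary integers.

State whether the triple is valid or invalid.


Working backward. After the program, the postcondition 3*val - 5 ≥ -3 ∧ data[2] + 7 < w + data[3] + 7 must hold; in canonical form it is 3*val ≥ 2 ∧ data[2] < data[3] + w.
Before skip: 3*val ≥ 2 ∧ data[2] < data[3] + w
Before acc := val + 2: 3*val ≥ 2 ∧ data[2] < data[3] + w
Before skip: 3*val ≥ 2 ∧ data[2] < data[3] + w
Before val := 2*data[3]: 6*data[3] ≥ 2 ∧ data[2] < data[3] + w
Before val := 3*val: 6*data[3] ≥ 2 ∧ data[2] < data[3] + w
The weakest precondition is 6*data[3] ≥ 2 ∧ data[2] < data[3] + w.
Check whether 6*data[3] ≥ 2 ∧ data[2] < data[3] + w + 1 implies it.
Countermodel: at the initial state data = {[2] = 0, [3] = 1, elsewhere 1}, w = -1, the precondition holds but the weakest precondition fails.
Answer: invalid


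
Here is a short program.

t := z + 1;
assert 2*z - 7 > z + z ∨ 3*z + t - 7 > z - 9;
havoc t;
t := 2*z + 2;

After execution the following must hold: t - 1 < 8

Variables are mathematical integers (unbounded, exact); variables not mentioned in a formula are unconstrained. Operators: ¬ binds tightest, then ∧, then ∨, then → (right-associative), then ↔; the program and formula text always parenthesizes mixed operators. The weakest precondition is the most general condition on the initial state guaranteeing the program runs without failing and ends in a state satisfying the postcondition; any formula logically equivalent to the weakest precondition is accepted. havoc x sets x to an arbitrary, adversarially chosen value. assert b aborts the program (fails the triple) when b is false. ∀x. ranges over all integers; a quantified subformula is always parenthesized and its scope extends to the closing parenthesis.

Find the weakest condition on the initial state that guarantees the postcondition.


Working backward. After the program, the postcondition t - 1 < 8 must hold; in canonical form it is t < 9.
Before t := 2*z + 2: 2*z < 7
Before havoc t: 2*z < 7
Before assert 2*z - 7 > z + z ∨ 3*z + t - 7 > z - 9: t + 2*z > -2 ∧ 2*z < 7
Before t := z + 1: 3*z > -3 ∧ 2*z < 7
Answer: WP = 3*z > -3 ∧ 2*z < 7


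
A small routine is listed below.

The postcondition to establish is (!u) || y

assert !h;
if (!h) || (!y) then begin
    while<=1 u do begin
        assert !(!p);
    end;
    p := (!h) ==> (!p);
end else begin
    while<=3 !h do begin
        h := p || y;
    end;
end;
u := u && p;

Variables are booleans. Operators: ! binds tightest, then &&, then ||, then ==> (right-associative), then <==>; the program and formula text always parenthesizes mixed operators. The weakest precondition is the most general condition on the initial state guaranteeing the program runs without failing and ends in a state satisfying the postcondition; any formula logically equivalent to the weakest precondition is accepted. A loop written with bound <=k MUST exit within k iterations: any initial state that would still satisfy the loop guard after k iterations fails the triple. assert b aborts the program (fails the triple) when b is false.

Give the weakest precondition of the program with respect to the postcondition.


Working backward. After the program, (!u) || y must hold.
Before u := u && p: (!(u && p)) || y
Then branch requires (u ==> (p && (!u) && ((!(u && ((!h) ==> (!p)))) || y))) && ((!u) ==> ((!(u && ((!h) ==> (!p)))) || y)); else branch requires ((!h) ==> (((!(p || y)) ==> (((!(p || y)) ==> ((p || y) && ((!(u && p)) || y))) && ((p || y) ==> ((!(u && p)) || y)))) && ((p || y) ==> ((!(u && p)) || y)))) && (h ==> ((!(u && p)) || y)).
Before the if: (((!h) || (!y)) ==> ((u ==> (p && (!u) && ((!(u && ((!h) ==> (!p)))) || y))) && ((!u) ==> ((!(u && ((!h) ==> (!p)))) || y)))) && ((!((!h) || (!y))) ==> (((!h) ==> (((!(p || y)) ==> (((!(p || y)) ==> ((p || y) && ((!(u && p)) || y))) && ((p || y) ==> ((!(u && p)) || y)))) && ((p || y) ==> ((!(u && p)) || y)))) && (h ==> ((!(u && p)) || y))))
Before assert !h: (!h) && (((!h) || (!y)) ==> ((u ==> (p && (!u) && ((!(u && ((!h) ==> (!p)))) || y))) && ((!u) ==> ((!(u && ((!h) ==> (!p)))) || y)))) && ((!((!h) || (!y))) ==> (((!h) ==> (((!(p || y)) ==> (((!(p || y)) ==> ((p || y) && ((!(u && p)) || y))) && ((p || y) ==> ((!(u && p)) || y)))) && ((p || y) ==> ((!(u && p)) || y)))) && (h ==> ((!(u && p)) || y))))
Answer: WP = (!h) && (((!h) || (!y)) ==> ((u ==> (p && (!u) && ((!(u && ((!h) ==> (!p)))) || y))) && ((!u) ==> ((!(u && ((!h) ==> (!p)))) || y)))) && ((!((!h) || (!y))) ==> (((!h) ==> (((!(p || y)) ==> (((!(p || y)) ==> ((p || y) && ((!(u && p)) || y))) && ((p || y) ==> ((!(u && p)) || y)))) && ((p || y) ==> ((!(u && p)) || y)))) && (h ==> ((!(u && p)) || y))))


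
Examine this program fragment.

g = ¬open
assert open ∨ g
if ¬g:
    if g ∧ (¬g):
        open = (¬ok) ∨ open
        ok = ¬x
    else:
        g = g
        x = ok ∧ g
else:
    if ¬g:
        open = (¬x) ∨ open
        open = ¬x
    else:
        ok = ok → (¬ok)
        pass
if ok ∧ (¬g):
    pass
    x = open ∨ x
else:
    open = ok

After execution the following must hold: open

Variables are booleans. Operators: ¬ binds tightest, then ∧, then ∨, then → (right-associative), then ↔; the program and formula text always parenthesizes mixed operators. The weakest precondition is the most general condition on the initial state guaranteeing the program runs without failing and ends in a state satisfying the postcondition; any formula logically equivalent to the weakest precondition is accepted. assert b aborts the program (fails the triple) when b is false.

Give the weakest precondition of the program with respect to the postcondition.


Working backward. After the program, open must hold.
Then branch requires open; else branch requires ok.
Before the if: ((ok ∧ (¬g)) → open) ∧ ((¬(ok ∧ (¬g))) → ok)
Then branch requires ((ok ∧ (¬g)) → open) ∧ ((¬(ok ∧ (¬g))) → ok); else branch requires ((¬g) → (((ok ∧ (¬g)) → (¬x)) ∧ ((¬(ok ∧ (¬g))) → ok))) ∧ (g → ((((ok → (¬ok)) ∧ (¬g)) → open) ∧ ((¬((ok → (¬ok)) ∧ (¬g))) → (ok → (¬ok))))).
Before the if: ((¬g) → (((ok ∧ (¬g)) → open) ∧ ((¬(ok ∧ (¬g))) → ok))) ∧ (g → (((¬g) → (((ok ∧ (¬g)) → (¬x)) ∧ ((¬(ok ∧ (¬g))) → ok))) ∧ (g → ((((ok → (¬ok)) ∧ (¬g)) → open) ∧ ((¬((ok → (¬ok)) ∧ (¬g))) → (ok → (¬ok)))))))
Before assert open ∨ g: (open ∨ g) ∧ ((¬g) → (((ok ∧ (¬g)) → open) ∧ ((¬(ok ∧ (¬g))) → ok))) ∧ (g → (((¬g) → (((ok ∧ (¬g)) → (¬x)) ∧ ((¬(ok ∧ (¬g))) → ok))) ∧ (g → ((((ok → (¬ok)) ∧ (¬g)) → open) ∧ ((¬((ok → (¬ok)) ∧ (¬g))) → (ok → (¬ok)))))))
Before g := ¬open: (open → (((ok ∧ open) → open) ∧ ((¬(ok ∧ open)) → ok))) ∧ ((¬open) → ((open → (((ok ∧ open) → (¬x)) ∧ ((¬(ok ∧ open)) → ok))) ∧ ((¬open) → ((((ok → (¬ok)) ∧ open) → open) ∧ ((¬((ok → (¬ok)) ∧ open)) → (ok → (¬ok)))))))
Answer: WP = (open → (((ok ∧ open) → open) ∧ ((¬(ok ∧ open)) → ok))) ∧ ((¬open) → ((open → (((ok ∧ open) → (¬x)) ∧ ((¬(ok ∧ open)) → ok))) ∧ ((¬open) → ((((ok → (¬ok)) ∧ open) → open) ∧ ((¬((ok → (¬ok)) ∧ open)) → (ok → (¬ok)))))))


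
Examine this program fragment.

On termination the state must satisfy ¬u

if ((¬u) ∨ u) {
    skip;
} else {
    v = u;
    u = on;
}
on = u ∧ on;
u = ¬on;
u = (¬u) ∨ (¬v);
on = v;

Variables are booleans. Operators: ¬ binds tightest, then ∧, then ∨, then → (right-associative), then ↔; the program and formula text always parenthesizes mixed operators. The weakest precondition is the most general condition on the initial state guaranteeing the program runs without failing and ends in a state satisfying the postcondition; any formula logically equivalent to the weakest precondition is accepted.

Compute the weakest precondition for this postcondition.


Working backward. After the program, ¬u must hold.
Before on := v: ¬u
Before u := (¬u) ∨ (¬v): ¬((¬u) ∨ (¬v))
Before u := ¬on: ¬(on ∨ (¬v))
Before on := u ∧ on: ¬((u ∧ on) ∨ (¬v))
Then branch requires ¬((u ∧ on) ∨ (¬v)); else branch requires ¬(on ∨ (¬u)).
Before the if: ¬((u ∧ on) ∨ (¬v))
Answer: WP = ¬((u ∧ on) ∨ (¬v))


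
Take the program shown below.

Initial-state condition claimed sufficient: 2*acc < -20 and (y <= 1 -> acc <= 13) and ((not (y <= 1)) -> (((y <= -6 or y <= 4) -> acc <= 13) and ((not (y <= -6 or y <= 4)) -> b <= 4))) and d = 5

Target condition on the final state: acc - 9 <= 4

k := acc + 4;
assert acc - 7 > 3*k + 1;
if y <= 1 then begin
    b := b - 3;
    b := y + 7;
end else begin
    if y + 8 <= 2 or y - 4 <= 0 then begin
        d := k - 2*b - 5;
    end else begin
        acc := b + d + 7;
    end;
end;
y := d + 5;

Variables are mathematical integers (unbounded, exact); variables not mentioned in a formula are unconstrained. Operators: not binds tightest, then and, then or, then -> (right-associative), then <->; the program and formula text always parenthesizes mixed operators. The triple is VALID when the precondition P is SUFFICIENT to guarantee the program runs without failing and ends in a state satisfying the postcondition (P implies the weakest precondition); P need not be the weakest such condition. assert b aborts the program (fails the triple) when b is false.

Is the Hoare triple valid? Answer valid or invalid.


Working backward. After the program, the postcondition acc - 9 <= 4 must hold; in canonical form it is acc <= 13.
Before y := d + 5: acc <= 13
Then branch requires acc <= 13; else branch requires ((y <= -6 or y <= 4) -> acc <= 13) and ((not (y <= -6 or y <= 4)) -> b + d <= 6).
Before the if: (y <= 1 -> acc <= 13) and ((not (y <= 1)) -> (((y <= -6 or y <= 4) -> acc <= 13) and ((not (y <= -6 or y <= 4)) -> b + d <= 6)))
Before assert acc - 7 > 3*k + 1: acc > 3*k + 8 and (y <= 1 -> acc <= 13) and ((not (y <= 1)) -> (((y <= -6 or y <= 4) -> acc <= 13) and ((not (y <= -6 or y <= 4)) -> b + d <= 6)))
Before k := acc + 4: 2*acc < -20 and (y <= 1 -> acc <= 13) and ((not (y <= 1)) -> (((y <= -6 or y <= 4) -> acc <= 13) and ((not (y <= -6 or y <= 4)) -> b + d <= 6)))
The weakest precondition is 2*acc < -20 and (y <= 1 -> acc <= 13) and ((not (y <= 1)) -> (((y <= -6 or y <= 4) -> acc <= 13) and ((not (y <= -6 or y <= 4)) -> b + d <= 6))).
Check whether 2*acc < -20 and (y <= 1 -> acc <= 13) and ((not (y <= 1)) -> (((y <= -6 or y <= 4) -> acc <= 13) and ((not (y <= -6 or y <= 4)) -> b <= 4))) and d = 5 implies it.
Countermodel: at the initial state acc = -11, b = 2, d = 5, y = 5, the precondition holds but the weakest precondition fails.
Answer: invalid


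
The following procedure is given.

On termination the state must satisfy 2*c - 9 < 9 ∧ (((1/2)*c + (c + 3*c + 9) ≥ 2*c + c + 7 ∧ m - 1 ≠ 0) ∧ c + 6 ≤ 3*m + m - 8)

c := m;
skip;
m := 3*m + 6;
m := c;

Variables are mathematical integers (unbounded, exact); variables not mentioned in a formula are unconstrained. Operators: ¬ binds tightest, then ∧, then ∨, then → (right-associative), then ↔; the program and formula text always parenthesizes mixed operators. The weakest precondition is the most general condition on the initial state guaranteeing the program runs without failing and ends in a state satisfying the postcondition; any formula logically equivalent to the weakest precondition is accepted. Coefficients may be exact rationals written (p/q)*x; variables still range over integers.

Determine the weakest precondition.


Working backward. After the program, the postcondition 2*c - 9 < 9 ∧ (((1/2)*c + (c + 3*c + 9) ≥ 2*c + c + 7 ∧ m - 1 ≠ 0) ∧ c + 6 ≤ 3*m + m - 8) must hold; in canonical form it is 2*c < 18 ∧ (3/2)*c ≥ -2 ∧ m ≠ 1 ∧ c ≤ 4*m - 14.
Before m := c: 2*c < 18 ∧ (3/2)*c ≥ -2 ∧ c ≠ 1 ∧ 3*c ≥ 14
Before m := 3*m + 6: 2*c < 18 ∧ (3/2)*c ≥ -2 ∧ c ≠ 1 ∧ 3*c ≥ 14
Before skip: 2*c < 18 ∧ (3/2)*c ≥ -2 ∧ c ≠ 1 ∧ 3*c ≥ 14
Before c := m: 2*m < 18 ∧ (3/2)*m ≥ -2 ∧ m ≠ 1 ∧ 3*m ≥ 14
Answer: WP = 2*m < 18 ∧ (3/2)*m ≥ -2 ∧ m ≠ 1 ∧ 3*m ≥ 14


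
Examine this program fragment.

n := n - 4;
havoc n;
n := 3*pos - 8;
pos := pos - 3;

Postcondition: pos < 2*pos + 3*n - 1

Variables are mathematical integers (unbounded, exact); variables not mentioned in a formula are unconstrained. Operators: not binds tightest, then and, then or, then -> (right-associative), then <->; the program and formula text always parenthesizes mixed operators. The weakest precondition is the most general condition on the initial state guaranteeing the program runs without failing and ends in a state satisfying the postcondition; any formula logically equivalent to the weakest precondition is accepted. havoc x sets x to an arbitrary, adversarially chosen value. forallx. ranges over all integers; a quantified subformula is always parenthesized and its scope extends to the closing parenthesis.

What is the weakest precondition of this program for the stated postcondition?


Working backward. After the program, the postcondition pos < 2*pos + 3*n - 1 must hold; in canonical form it is 3*n + pos > 1.
Before pos := pos - 3: 3*n + pos > 4
Before n := 3*pos - 8: 10*pos > 28
Before havoc n: 10*pos > 28
Before n := n - 4: 10*pos > 28
Answer: WP = 10*pos > 28


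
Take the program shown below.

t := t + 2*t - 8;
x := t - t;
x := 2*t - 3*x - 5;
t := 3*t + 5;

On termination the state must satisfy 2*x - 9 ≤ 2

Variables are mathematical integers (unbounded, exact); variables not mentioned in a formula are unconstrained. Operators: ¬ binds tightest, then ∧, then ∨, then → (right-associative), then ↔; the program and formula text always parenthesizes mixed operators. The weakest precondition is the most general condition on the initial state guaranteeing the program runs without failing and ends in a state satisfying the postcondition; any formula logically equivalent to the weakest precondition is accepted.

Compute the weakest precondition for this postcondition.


Working backward. After the program, the postcondition 2*x - 9 ≤ 2 must hold; in canonical form it is 2*x ≤ 11.
Before t := 3*t + 5: 2*x ≤ 11
Before x := 2*t - 3*x - 5: 4*t ≤ 6*x + 21
Before x := t - t: 4*t ≤ 21
Before t := t + 2*t - 8: 12*t ≤ 53
Answer: WP = 12*t ≤ 53


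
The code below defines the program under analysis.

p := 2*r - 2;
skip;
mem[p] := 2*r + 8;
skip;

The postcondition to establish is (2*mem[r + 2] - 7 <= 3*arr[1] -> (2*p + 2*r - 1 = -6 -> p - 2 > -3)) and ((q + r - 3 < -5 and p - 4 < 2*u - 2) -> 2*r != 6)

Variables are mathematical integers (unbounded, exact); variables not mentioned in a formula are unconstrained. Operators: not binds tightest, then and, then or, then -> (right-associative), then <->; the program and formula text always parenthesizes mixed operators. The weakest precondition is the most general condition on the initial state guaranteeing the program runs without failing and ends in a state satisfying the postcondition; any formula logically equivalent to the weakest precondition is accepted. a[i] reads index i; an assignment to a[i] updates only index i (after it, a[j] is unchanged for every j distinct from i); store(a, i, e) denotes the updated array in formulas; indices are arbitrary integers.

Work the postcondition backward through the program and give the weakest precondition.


Working backward. After the program, the postcondition (2*mem[r + 2] - 7 <= 3*arr[1] -> (2*p + 2*r - 1 = -6 -> p - 2 > -3)) and ((q + r - 3 < -5 and p - 4 < 2*u - 2) -> 2*r != 6) must hold; in canonical form it is (2*mem[r + 2] <= 3*arr[1] + 7 -> (2*p + 2*r = -5 -> p > -1)) and ((q + r < -2 and p < 2*u + 2) -> 2*r != 6).
Before skip: (2*mem[r + 2] <= 3*arr[1] + 7 -> (2*p + 2*r = -5 -> p > -1)) and ((q + r < -2 and p < 2*u + 2) -> 2*r != 6)
Before mem[p] := 2*r + 8: (2*store(mem, p, 2*r + 8)[r + 2] <= 3*arr[1] + 7 -> (2*p + 2*r = -5 -> p > -1)) and ((q + r < -2 and p < 2*u + 2) -> 2*r != 6)
Before skip: (2*store(mem, p, 2*r + 8)[r + 2] <= 3*arr[1] + 7 -> (2*p + 2*r = -5 -> p > -1)) and ((q + r < -2 and p < 2*u + 2) -> 2*r != 6)
Before p := 2*r - 2: (2*store(mem, 2*r - 2, 2*r + 8)[r + 2] <= 3*arr[1] + 7 -> (6*r = -1 -> 2*r > 1)) and ((q + r < -2 and 2*r < 2*u + 4) -> 2*r != 6)
Answer: WP = (2*store(mem, 2*r - 2, 2*r + 8)[r + 2] <= 3*arr[1] + 7 -> (6*r = -1 -> 2*r > 1)) and ((q + r < -2 and 2*r < 2*u + 4) -> 2*r != 6)


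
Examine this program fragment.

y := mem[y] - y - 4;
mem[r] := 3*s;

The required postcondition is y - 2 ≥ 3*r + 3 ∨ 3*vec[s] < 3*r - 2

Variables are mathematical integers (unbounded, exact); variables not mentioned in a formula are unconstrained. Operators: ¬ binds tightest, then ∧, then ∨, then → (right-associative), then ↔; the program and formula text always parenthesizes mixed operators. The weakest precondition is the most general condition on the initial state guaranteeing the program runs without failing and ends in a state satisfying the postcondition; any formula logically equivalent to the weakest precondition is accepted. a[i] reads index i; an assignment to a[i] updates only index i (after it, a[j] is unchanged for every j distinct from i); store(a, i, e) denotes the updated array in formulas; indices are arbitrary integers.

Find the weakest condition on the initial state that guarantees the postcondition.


Working backward. After the program, the postcondition y - 2 ≥ 3*r + 3 ∨ 3*vec[s] < 3*r - 2 must hold; in canonical form it is y ≥ 3*r + 5 ∨ 3*vec[s] < 3*r - 2.
Before mem[r] := 3*s: y ≥ 3*r + 5 ∨ 3*vec[s] < 3*r - 2
Before y := mem[y] - y - 4: mem[y] ≥ 3*r + y + 9 ∨ 3*vec[s] < 3*r - 2
Answer: WP = mem[y] ≥ 3*r + y + 9 ∨ 3*vec[s] < 3*r - 2


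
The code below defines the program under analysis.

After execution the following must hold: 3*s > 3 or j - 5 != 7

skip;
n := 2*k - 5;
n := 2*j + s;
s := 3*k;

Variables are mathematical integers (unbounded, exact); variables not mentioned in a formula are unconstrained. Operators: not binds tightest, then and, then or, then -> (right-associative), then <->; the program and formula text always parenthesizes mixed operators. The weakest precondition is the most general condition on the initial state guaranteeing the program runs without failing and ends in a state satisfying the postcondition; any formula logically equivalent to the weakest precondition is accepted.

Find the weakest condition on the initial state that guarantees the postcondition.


Working backward. After the program, the postcondition 3*s > 3 or j - 5 != 7 must hold; in canonical form it is 3*s > 3 or j != 12.
Before s := 3*k: 9*k > 3 or j != 12
Before n := 2*j + s: 9*k > 3 or j != 12
Before n := 2*k - 5: 9*k > 3 or j != 12
Before skip: 9*k > 3 or j != 12
Answer: WP = 9*k > 3 or j != 12


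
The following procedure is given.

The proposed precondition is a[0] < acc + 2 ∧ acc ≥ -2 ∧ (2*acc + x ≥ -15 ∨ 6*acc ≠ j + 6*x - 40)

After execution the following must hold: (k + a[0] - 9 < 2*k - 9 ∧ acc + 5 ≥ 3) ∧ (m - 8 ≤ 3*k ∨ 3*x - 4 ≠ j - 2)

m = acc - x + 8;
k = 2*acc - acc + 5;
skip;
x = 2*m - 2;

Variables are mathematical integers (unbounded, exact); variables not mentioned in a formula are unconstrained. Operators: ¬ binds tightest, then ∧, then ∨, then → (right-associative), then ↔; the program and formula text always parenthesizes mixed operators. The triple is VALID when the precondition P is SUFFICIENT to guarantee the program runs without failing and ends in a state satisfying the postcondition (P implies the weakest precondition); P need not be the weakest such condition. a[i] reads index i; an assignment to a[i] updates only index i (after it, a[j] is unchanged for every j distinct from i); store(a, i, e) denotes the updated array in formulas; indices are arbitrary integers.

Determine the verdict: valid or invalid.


Working backward. After the program, the postcondition (k + a[0] - 9 < 2*k - 9 ∧ acc + 5 ≥ 3) ∧ (m - 8 ≤ 3*k ∨ 3*x - 4 ≠ j - 2) must hold; in canonical form it is a[0] < k ∧ acc ≥ -2 ∧ (m ≤ 3*k + 8 ∨ 3*x ≠ j + 2).
Before x := 2*m - 2: a[0] < k ∧ acc ≥ -2 ∧ (m ≤ 3*k + 8 ∨ 6*m ≠ j + 8)
Before skip: a[0] < k ∧ acc ≥ -2 ∧ (m ≤ 3*k + 8 ∨ 6*m ≠ j + 8)
Before k := 2*acc - acc + 5: a[0] < acc + 5 ∧ acc ≥ -2 ∧ (m ≤ 3*acc + 23 ∨ 6*m ≠ j + 8)
Before m := acc - x + 8: a[0] < acc + 5 ∧ acc ≥ -2 ∧ (2*acc + x ≥ -15 ∨ 6*acc ≠ j + 6*x - 40)
The weakest precondition is a[0] < acc + 5 ∧ acc ≥ -2 ∧ (2*acc + x ≥ -15 ∨ 6*acc ≠ j + 6*x - 40).
Check whether a[0] < acc + 2 ∧ acc ≥ -2 ∧ (2*acc + x ≥ -15 ∨ 6*acc ≠ j + 6*x - 40) implies it.
Every state satisfying the precondition satisfies the weakest precondition: the implication holds.
Answer: valid


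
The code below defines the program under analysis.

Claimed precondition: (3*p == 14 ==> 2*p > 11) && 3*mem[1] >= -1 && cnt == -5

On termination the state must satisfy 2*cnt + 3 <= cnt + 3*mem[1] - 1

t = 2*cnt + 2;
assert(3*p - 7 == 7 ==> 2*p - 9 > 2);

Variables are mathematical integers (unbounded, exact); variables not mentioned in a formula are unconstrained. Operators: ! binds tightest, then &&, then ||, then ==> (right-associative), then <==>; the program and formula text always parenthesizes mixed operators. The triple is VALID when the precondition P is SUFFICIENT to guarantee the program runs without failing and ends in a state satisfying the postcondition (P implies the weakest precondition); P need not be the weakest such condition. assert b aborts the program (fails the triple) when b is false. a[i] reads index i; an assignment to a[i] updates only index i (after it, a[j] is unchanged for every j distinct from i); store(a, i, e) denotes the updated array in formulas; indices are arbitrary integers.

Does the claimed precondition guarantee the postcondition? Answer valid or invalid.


Working backward. After the program, the postcondition 2*cnt + 3 <= cnt + 3*mem[1] - 1 must hold; in canonical form it is cnt <= 3*mem[1] - 4.
Before assert 3*p - 7 == 7 ==> 2*p - 9 > 2: (3*p == 14 ==> 2*p > 11) && cnt <= 3*mem[1] - 4
Before t := 2*cnt + 2: (3*p == 14 ==> 2*p > 11) && cnt <= 3*mem[1] - 4
The weakest precondition is (3*p == 14 ==> 2*p > 11) && cnt <= 3*mem[1] - 4.
Check whether (3*p == 14 ==> 2*p > 11) && 3*mem[1] >= -1 && cnt == -5 implies it.
Every state satisfying the precondition satisfies the weakest precondition: the implication holds.
Answer: valid
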